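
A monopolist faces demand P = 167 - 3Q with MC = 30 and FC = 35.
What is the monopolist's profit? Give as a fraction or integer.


MR = MC: 167 - 6Q = 30
Q* = 137/6
P* = 167 - 3*137/6 = 197/2
Profit = (P* - MC)*Q* - FC
= (197/2 - 30)*137/6 - 35
= 137/2*137/6 - 35
= 18769/12 - 35 = 18349/12

18349/12


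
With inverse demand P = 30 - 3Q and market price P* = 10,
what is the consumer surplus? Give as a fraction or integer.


Maximum willingness to pay (at Q=0): P_max = 30
Quantity demanded at P* = 10:
Q* = (30 - 10)/3 = 20/3
CS = (1/2) * Q* * (P_max - P*)
CS = (1/2) * 20/3 * (30 - 10)
CS = (1/2) * 20/3 * 20 = 200/3

200/3


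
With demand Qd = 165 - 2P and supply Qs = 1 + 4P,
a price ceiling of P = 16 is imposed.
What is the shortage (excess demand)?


At P = 16:
Qd = 165 - 2*16 = 133
Qs = 1 + 4*16 = 65
Shortage = Qd - Qs = 133 - 65 = 68

68


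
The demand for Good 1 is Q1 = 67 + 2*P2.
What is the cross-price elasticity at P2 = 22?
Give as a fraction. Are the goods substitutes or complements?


dQ1/dP2 = 2
At P2 = 22: Q1 = 67 + 2*22 = 111
Exy = (dQ1/dP2)(P2/Q1) = 2 * 22 / 111 = 44/111
Since Exy > 0, the goods are substitutes.

44/111 (substitutes)


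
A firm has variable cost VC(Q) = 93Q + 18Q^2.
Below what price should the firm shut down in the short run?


AVC(Q) = VC(Q)/Q = 93 + 18Q
AVC is increasing in Q, so minimum AVC is at Q -> 0+.
Min AVC = 93
The firm should shut down if P < 93.

93


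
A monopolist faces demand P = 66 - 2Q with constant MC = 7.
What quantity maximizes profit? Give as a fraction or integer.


TR = P*Q = (66 - 2Q)Q = 66Q - 2Q^2
MR = dTR/dQ = 66 - 4Q
Set MR = MC:
66 - 4Q = 7
59 = 4Q
Q* = 59/4 = 59/4

59/4


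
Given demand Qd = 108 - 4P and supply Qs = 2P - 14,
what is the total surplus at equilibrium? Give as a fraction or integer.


Find equilibrium: 108 - 4P = 2P - 14
108 + 14 = 6P
P* = 122/6 = 61/3
Q* = 2*61/3 - 14 = 80/3
Inverse demand: P = 27 - Q/4, so P_max = 27
Inverse supply: P = 7 + Q/2, so P_min = 7
CS = (1/2) * 80/3 * (27 - 61/3) = 800/9
PS = (1/2) * 80/3 * (61/3 - 7) = 1600/9
TS = CS + PS = 800/9 + 1600/9 = 800/3

800/3


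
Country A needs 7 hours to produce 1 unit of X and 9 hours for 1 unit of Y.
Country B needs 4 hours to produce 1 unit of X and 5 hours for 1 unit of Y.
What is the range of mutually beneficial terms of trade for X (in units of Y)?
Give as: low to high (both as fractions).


Opportunity cost of X for Country A = hours_X / hours_Y = 7/9 = 7/9 units of Y
Opportunity cost of X for Country B = hours_X / hours_Y = 4/5 = 4/5 units of Y
Terms of trade must be between the two opportunity costs.
Range: 7/9 to 4/5

7/9 to 4/5


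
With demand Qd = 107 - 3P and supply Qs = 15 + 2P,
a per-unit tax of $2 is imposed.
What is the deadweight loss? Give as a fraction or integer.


Pre-tax equilibrium quantity: Q* = 259/5
Post-tax equilibrium quantity: Q_tax = 247/5
Reduction in quantity: Q* - Q_tax = 12/5
DWL = (1/2) * tax * (Q* - Q_tax)
DWL = (1/2) * 2 * 12/5 = 12/5

12/5


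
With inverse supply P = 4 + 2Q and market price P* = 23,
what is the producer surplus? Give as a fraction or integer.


Minimum supply price (at Q=0): P_min = 4
Quantity supplied at P* = 23:
Q* = (23 - 4)/2 = 19/2
PS = (1/2) * Q* * (P* - P_min)
PS = (1/2) * 19/2 * (23 - 4)
PS = (1/2) * 19/2 * 19 = 361/4

361/4


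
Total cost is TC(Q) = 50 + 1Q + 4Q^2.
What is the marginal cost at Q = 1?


MC = dTC/dQ = 1 + 2*4*Q
At Q = 1:
MC = 1 + 8*1
MC = 1 + 8 = 9

9


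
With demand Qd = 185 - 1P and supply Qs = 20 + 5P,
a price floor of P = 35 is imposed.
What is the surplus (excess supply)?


At P = 35:
Qd = 185 - 1*35 = 150
Qs = 20 + 5*35 = 195
Surplus = Qs - Qd = 195 - 150 = 45

45


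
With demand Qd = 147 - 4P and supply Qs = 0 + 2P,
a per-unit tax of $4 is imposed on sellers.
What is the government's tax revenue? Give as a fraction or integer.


With tax on sellers, new supply: Qs' = 0 + 2(P - 4)
= 2P - 8
New equilibrium quantity:
Q_new = 131/3
Tax revenue = tax * Q_new = 4 * 131/3 = 524/3

524/3


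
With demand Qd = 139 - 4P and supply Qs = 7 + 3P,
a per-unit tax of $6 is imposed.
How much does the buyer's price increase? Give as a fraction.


With a per-unit tax, the buyer's price increase depends on relative slopes.
Supply slope: d = 3, Demand slope: b = 4
Buyer's price increase = d * tax / (b + d)
= 3 * 6 / (4 + 3)
= 18 / 7 = 18/7

18/7


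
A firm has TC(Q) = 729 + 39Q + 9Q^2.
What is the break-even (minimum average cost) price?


AC(Q) = 729/Q + 39 + 9Q
To minimize: dAC/dQ = -729/Q^2 + 9 = 0
Q^2 = 729/9 = 81
Q* = 9
Min AC = 729/9 + 39 + 9*9
Min AC = 81 + 39 + 81 = 201

201


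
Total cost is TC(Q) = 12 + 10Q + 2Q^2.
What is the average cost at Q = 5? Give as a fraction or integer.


TC(5) = 12 + 10*5 + 2*5^2
TC(5) = 12 + 50 + 50 = 112
AC = TC/Q = 112/5 = 112/5

112/5


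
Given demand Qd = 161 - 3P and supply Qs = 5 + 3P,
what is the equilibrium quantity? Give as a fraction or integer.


First find equilibrium price:
161 - 3P = 5 + 3P
P* = 156/6 = 26
Then substitute into demand:
Q* = 161 - 3 * 26 = 83

83


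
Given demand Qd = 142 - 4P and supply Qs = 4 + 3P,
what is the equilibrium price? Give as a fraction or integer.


At equilibrium, Qd = Qs.
142 - 4P = 4 + 3P
142 - 4 = 4P + 3P
138 = 7P
P* = 138/7 = 138/7

138/7


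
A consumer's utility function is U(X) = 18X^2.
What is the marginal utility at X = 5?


MU = dU/dX = 18*2*X^(2-1)
MU = 36*X^1
At X = 5:
MU = 36 * 5^1
MU = 36 * 5 = 180

180


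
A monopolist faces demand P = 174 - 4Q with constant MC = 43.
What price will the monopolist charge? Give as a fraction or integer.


MR = 174 - 8Q
Set MR = MC: 174 - 8Q = 43
Q* = 131/8
Substitute into demand:
P* = 174 - 4*131/8 = 217/2

217/2


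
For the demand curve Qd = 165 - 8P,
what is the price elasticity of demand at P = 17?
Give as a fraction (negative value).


dQ/dP = -8
At P = 17: Q = 165 - 8*17 = 29
E = (dQ/dP)(P/Q) = (-8)(17/29) = -136/29

-136/29


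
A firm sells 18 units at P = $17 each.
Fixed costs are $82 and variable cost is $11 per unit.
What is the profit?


Total Revenue = P * Q = 17 * 18 = $306
Total Cost = FC + VC*Q = 82 + 11*18 = $280
Profit = TR - TC = 306 - 280 = $26

$26


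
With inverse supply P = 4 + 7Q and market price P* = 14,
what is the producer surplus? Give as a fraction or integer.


Minimum supply price (at Q=0): P_min = 4
Quantity supplied at P* = 14:
Q* = (14 - 4)/7 = 10/7
PS = (1/2) * Q* * (P* - P_min)
PS = (1/2) * 10/7 * (14 - 4)
PS = (1/2) * 10/7 * 10 = 50/7

50/7


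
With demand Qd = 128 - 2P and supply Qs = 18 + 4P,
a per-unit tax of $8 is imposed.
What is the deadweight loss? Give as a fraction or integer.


Pre-tax equilibrium quantity: Q* = 274/3
Post-tax equilibrium quantity: Q_tax = 242/3
Reduction in quantity: Q* - Q_tax = 32/3
DWL = (1/2) * tax * (Q* - Q_tax)
DWL = (1/2) * 8 * 32/3 = 128/3

128/3


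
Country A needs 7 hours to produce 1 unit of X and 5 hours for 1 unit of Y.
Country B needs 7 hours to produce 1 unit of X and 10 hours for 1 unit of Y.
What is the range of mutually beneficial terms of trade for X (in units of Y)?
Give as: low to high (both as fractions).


Opportunity cost of X for Country A = hours_X / hours_Y = 7/5 = 7/5 units of Y
Opportunity cost of X for Country B = hours_X / hours_Y = 7/10 = 7/10 units of Y
Terms of trade must be between the two opportunity costs.
Range: 7/10 to 7/5

7/10 to 7/5


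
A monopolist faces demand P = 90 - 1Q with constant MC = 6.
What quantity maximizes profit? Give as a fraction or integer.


TR = P*Q = (90 - 1Q)Q = 90Q - 1Q^2
MR = dTR/dQ = 90 - 2Q
Set MR = MC:
90 - 2Q = 6
84 = 2Q
Q* = 84/2 = 42

42


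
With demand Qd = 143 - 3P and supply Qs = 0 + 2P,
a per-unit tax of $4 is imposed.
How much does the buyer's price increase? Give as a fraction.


With a per-unit tax, the buyer's price increase depends on relative slopes.
Supply slope: d = 2, Demand slope: b = 3
Buyer's price increase = d * tax / (b + d)
= 2 * 4 / (3 + 2)
= 8 / 5 = 8/5

8/5


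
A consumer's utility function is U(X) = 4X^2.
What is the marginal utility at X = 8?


MU = dU/dX = 4*2*X^(2-1)
MU = 8*X^1
At X = 8:
MU = 8 * 8^1
MU = 8 * 8 = 64

64


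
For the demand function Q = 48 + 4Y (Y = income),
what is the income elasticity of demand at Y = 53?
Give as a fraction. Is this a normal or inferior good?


dQ/dY = 4
At Y = 53: Q = 48 + 4*53 = 260
Ey = (dQ/dY)(Y/Q) = 4 * 53 / 260 = 53/65
Since Ey > 0, this is a normal good.

53/65 (normal good)


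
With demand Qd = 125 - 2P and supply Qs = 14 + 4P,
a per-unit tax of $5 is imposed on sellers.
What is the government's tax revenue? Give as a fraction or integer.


With tax on sellers, new supply: Qs' = 14 + 4(P - 5)
= 4P - 6
New equilibrium quantity:
Q_new = 244/3
Tax revenue = tax * Q_new = 5 * 244/3 = 1220/3

1220/3


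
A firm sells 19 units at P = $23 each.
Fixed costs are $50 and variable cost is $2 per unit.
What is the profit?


Total Revenue = P * Q = 23 * 19 = $437
Total Cost = FC + VC*Q = 50 + 2*19 = $88
Profit = TR - TC = 437 - 88 = $349

$349


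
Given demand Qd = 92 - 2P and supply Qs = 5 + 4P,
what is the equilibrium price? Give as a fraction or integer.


At equilibrium, Qd = Qs.
92 - 2P = 5 + 4P
92 - 5 = 2P + 4P
87 = 6P
P* = 87/6 = 29/2

29/2


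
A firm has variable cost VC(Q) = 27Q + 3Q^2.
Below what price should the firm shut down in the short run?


AVC(Q) = VC(Q)/Q = 27 + 3Q
AVC is increasing in Q, so minimum AVC is at Q -> 0+.
Min AVC = 27
The firm should shut down if P < 27.

27


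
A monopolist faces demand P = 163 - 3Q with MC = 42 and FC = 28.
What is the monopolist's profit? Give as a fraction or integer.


MR = MC: 163 - 6Q = 42
Q* = 121/6
P* = 163 - 3*121/6 = 205/2
Profit = (P* - MC)*Q* - FC
= (205/2 - 42)*121/6 - 28
= 121/2*121/6 - 28
= 14641/12 - 28 = 14305/12

14305/12


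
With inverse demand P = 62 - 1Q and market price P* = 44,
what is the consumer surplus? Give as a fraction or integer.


Maximum willingness to pay (at Q=0): P_max = 62
Quantity demanded at P* = 44:
Q* = (62 - 44)/1 = 18
CS = (1/2) * Q* * (P_max - P*)
CS = (1/2) * 18 * (62 - 44)
CS = (1/2) * 18 * 18 = 162

162


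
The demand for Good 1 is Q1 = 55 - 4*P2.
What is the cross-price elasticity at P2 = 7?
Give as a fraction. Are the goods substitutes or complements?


dQ1/dP2 = -4
At P2 = 7: Q1 = 55 - 4*7 = 27
Exy = (dQ1/dP2)(P2/Q1) = -4 * 7 / 27 = -28/27
Since Exy < 0, the goods are complements.

-28/27 (complements)


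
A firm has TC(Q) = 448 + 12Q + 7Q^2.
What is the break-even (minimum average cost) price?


AC(Q) = 448/Q + 12 + 7Q
To minimize: dAC/dQ = -448/Q^2 + 7 = 0
Q^2 = 448/7 = 64
Q* = 8
Min AC = 448/8 + 12 + 7*8
Min AC = 56 + 12 + 56 = 124

124


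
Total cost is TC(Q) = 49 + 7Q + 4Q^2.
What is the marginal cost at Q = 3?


MC = dTC/dQ = 7 + 2*4*Q
At Q = 3:
MC = 7 + 8*3
MC = 7 + 24 = 31

31


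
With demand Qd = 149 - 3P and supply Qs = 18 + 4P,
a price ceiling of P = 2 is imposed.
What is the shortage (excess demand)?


At P = 2:
Qd = 149 - 3*2 = 143
Qs = 18 + 4*2 = 26
Shortage = Qd - Qs = 143 - 26 = 117

117


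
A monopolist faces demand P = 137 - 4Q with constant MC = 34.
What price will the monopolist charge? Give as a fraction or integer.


MR = 137 - 8Q
Set MR = MC: 137 - 8Q = 34
Q* = 103/8
Substitute into demand:
P* = 137 - 4*103/8 = 171/2

171/2


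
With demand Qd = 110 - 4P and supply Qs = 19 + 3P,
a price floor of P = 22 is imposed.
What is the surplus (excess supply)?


At P = 22:
Qd = 110 - 4*22 = 22
Qs = 19 + 3*22 = 85
Surplus = Qs - Qd = 85 - 22 = 63

63


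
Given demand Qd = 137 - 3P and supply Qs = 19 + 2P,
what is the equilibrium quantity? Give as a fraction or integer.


First find equilibrium price:
137 - 3P = 19 + 2P
P* = 118/5 = 118/5
Then substitute into demand:
Q* = 137 - 3 * 118/5 = 331/5

331/5


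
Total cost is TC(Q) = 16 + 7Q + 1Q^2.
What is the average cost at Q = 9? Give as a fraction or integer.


TC(9) = 16 + 7*9 + 1*9^2
TC(9) = 16 + 63 + 81 = 160
AC = TC/Q = 160/9 = 160/9

160/9


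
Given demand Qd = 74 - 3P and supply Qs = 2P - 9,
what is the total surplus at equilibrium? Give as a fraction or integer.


Find equilibrium: 74 - 3P = 2P - 9
74 + 9 = 5P
P* = 83/5 = 83/5
Q* = 2*83/5 - 9 = 121/5
Inverse demand: P = 74/3 - Q/3, so P_max = 74/3
Inverse supply: P = 9/2 + Q/2, so P_min = 9/2
CS = (1/2) * 121/5 * (74/3 - 83/5) = 14641/150
PS = (1/2) * 121/5 * (83/5 - 9/2) = 14641/100
TS = CS + PS = 14641/150 + 14641/100 = 14641/60

14641/60


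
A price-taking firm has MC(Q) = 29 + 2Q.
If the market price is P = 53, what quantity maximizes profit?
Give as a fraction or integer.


In perfect competition, profit is maximized where P = MC.
53 = 29 + 2Q
24 = 2Q
Q* = 24/2 = 12

12


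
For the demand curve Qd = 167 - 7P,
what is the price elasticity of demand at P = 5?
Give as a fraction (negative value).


dQ/dP = -7
At P = 5: Q = 167 - 7*5 = 132
E = (dQ/dP)(P/Q) = (-7)(5/132) = -35/132

-35/132


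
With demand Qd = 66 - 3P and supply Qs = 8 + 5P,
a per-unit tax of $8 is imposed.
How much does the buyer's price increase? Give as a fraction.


With a per-unit tax, the buyer's price increase depends on relative slopes.
Supply slope: d = 5, Demand slope: b = 3
Buyer's price increase = d * tax / (b + d)
= 5 * 8 / (3 + 5)
= 40 / 8 = 5

5


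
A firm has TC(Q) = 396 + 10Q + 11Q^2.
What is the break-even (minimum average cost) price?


AC(Q) = 396/Q + 10 + 11Q
To minimize: dAC/dQ = -396/Q^2 + 11 = 0
Q^2 = 396/11 = 36
Q* = 6
Min AC = 396/6 + 10 + 11*6
Min AC = 66 + 10 + 66 = 142

142


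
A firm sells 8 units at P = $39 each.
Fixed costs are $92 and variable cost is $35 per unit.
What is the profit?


Total Revenue = P * Q = 39 * 8 = $312
Total Cost = FC + VC*Q = 92 + 35*8 = $372
Profit = TR - TC = 312 - 372 = $-60

$-60


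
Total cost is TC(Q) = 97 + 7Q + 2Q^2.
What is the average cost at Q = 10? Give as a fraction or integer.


TC(10) = 97 + 7*10 + 2*10^2
TC(10) = 97 + 70 + 200 = 367
AC = TC/Q = 367/10 = 367/10

367/10


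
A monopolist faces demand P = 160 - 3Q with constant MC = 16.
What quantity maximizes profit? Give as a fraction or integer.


TR = P*Q = (160 - 3Q)Q = 160Q - 3Q^2
MR = dTR/dQ = 160 - 6Q
Set MR = MC:
160 - 6Q = 16
144 = 6Q
Q* = 144/6 = 24

24


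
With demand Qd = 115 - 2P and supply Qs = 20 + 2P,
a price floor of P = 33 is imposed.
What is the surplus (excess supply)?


At P = 33:
Qd = 115 - 2*33 = 49
Qs = 20 + 2*33 = 86
Surplus = Qs - Qd = 86 - 49 = 37

37


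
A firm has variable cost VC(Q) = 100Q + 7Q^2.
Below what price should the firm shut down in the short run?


AVC(Q) = VC(Q)/Q = 100 + 7Q
AVC is increasing in Q, so minimum AVC is at Q -> 0+.
Min AVC = 100
The firm should shut down if P < 100.

100


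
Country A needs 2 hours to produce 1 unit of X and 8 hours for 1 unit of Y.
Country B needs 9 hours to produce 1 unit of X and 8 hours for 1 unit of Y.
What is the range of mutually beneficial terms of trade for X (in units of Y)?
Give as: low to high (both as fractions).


Opportunity cost of X for Country A = hours_X / hours_Y = 2/8 = 1/4 units of Y
Opportunity cost of X for Country B = hours_X / hours_Y = 9/8 = 9/8 units of Y
Terms of trade must be between the two opportunity costs.
Range: 1/4 to 9/8

1/4 to 9/8


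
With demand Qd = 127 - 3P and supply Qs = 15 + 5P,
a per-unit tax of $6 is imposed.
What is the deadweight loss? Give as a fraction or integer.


Pre-tax equilibrium quantity: Q* = 85
Post-tax equilibrium quantity: Q_tax = 295/4
Reduction in quantity: Q* - Q_tax = 45/4
DWL = (1/2) * tax * (Q* - Q_tax)
DWL = (1/2) * 6 * 45/4 = 135/4

135/4


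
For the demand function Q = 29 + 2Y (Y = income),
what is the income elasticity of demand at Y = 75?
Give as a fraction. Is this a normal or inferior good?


dQ/dY = 2
At Y = 75: Q = 29 + 2*75 = 179
Ey = (dQ/dY)(Y/Q) = 2 * 75 / 179 = 150/179
Since Ey > 0, this is a normal good.

150/179 (normal good)


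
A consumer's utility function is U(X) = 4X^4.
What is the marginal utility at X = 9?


MU = dU/dX = 4*4*X^(4-1)
MU = 16*X^3
At X = 9:
MU = 16 * 9^3
MU = 16 * 729 = 11664

11664


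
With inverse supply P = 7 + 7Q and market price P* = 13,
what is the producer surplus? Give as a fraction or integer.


Minimum supply price (at Q=0): P_min = 7
Quantity supplied at P* = 13:
Q* = (13 - 7)/7 = 6/7
PS = (1/2) * Q* * (P* - P_min)
PS = (1/2) * 6/7 * (13 - 7)
PS = (1/2) * 6/7 * 6 = 18/7

18/7


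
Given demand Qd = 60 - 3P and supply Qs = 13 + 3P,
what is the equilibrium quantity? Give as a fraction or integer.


First find equilibrium price:
60 - 3P = 13 + 3P
P* = 47/6 = 47/6
Then substitute into demand:
Q* = 60 - 3 * 47/6 = 73/2

73/2


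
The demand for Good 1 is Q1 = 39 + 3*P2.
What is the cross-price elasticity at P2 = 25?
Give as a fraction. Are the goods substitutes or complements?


dQ1/dP2 = 3
At P2 = 25: Q1 = 39 + 3*25 = 114
Exy = (dQ1/dP2)(P2/Q1) = 3 * 25 / 114 = 25/38
Since Exy > 0, the goods are substitutes.

25/38 (substitutes)


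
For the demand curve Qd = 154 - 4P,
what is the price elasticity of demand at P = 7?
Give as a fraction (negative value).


dQ/dP = -4
At P = 7: Q = 154 - 4*7 = 126
E = (dQ/dP)(P/Q) = (-4)(7/126) = -2/9

-2/9


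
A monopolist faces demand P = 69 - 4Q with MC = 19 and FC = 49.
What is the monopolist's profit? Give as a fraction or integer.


MR = MC: 69 - 8Q = 19
Q* = 25/4
P* = 69 - 4*25/4 = 44
Profit = (P* - MC)*Q* - FC
= (44 - 19)*25/4 - 49
= 25*25/4 - 49
= 625/4 - 49 = 429/4

429/4


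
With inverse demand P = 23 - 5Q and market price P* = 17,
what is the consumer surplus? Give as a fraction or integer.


Maximum willingness to pay (at Q=0): P_max = 23
Quantity demanded at P* = 17:
Q* = (23 - 17)/5 = 6/5
CS = (1/2) * Q* * (P_max - P*)
CS = (1/2) * 6/5 * (23 - 17)
CS = (1/2) * 6/5 * 6 = 18/5

18/5


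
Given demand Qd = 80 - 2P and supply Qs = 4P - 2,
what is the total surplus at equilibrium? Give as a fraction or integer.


Find equilibrium: 80 - 2P = 4P - 2
80 + 2 = 6P
P* = 82/6 = 41/3
Q* = 4*41/3 - 2 = 158/3
Inverse demand: P = 40 - Q/2, so P_max = 40
Inverse supply: P = 1/2 + Q/4, so P_min = 1/2
CS = (1/2) * 158/3 * (40 - 41/3) = 6241/9
PS = (1/2) * 158/3 * (41/3 - 1/2) = 6241/18
TS = CS + PS = 6241/9 + 6241/18 = 6241/6

6241/6


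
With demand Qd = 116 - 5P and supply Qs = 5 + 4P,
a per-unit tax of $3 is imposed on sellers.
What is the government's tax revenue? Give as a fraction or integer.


With tax on sellers, new supply: Qs' = 5 + 4(P - 3)
= 4P - 7
New equilibrium quantity:
Q_new = 143/3
Tax revenue = tax * Q_new = 3 * 143/3 = 143

143


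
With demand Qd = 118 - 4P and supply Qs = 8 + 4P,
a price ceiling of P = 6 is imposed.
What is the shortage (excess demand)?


At P = 6:
Qd = 118 - 4*6 = 94
Qs = 8 + 4*6 = 32
Shortage = Qd - Qs = 94 - 32 = 62

62


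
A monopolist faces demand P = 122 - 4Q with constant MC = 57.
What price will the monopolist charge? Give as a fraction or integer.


MR = 122 - 8Q
Set MR = MC: 122 - 8Q = 57
Q* = 65/8
Substitute into demand:
P* = 122 - 4*65/8 = 179/2

179/2


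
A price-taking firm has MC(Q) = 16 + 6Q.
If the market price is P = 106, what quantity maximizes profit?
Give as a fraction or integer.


In perfect competition, profit is maximized where P = MC.
106 = 16 + 6Q
90 = 6Q
Q* = 90/6 = 15

15


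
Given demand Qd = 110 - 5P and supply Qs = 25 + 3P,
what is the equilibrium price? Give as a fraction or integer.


At equilibrium, Qd = Qs.
110 - 5P = 25 + 3P
110 - 25 = 5P + 3P
85 = 8P
P* = 85/8 = 85/8

85/8


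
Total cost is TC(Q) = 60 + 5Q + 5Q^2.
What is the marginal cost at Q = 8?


MC = dTC/dQ = 5 + 2*5*Q
At Q = 8:
MC = 5 + 10*8
MC = 5 + 80 = 85

85


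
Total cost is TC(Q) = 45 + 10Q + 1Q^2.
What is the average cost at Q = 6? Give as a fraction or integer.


TC(6) = 45 + 10*6 + 1*6^2
TC(6) = 45 + 60 + 36 = 141
AC = TC/Q = 141/6 = 47/2

47/2


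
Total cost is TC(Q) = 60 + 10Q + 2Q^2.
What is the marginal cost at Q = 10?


MC = dTC/dQ = 10 + 2*2*Q
At Q = 10:
MC = 10 + 4*10
MC = 10 + 40 = 50

50


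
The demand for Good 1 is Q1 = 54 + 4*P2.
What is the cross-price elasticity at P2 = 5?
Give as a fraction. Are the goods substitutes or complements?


dQ1/dP2 = 4
At P2 = 5: Q1 = 54 + 4*5 = 74
Exy = (dQ1/dP2)(P2/Q1) = 4 * 5 / 74 = 10/37
Since Exy > 0, the goods are substitutes.

10/37 (substitutes)


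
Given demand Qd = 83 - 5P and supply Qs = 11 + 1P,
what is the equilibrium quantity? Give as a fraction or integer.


First find equilibrium price:
83 - 5P = 11 + 1P
P* = 72/6 = 12
Then substitute into demand:
Q* = 83 - 5 * 12 = 23

23


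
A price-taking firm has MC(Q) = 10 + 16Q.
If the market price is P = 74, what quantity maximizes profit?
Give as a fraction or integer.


In perfect competition, profit is maximized where P = MC.
74 = 10 + 16Q
64 = 16Q
Q* = 64/16 = 4

4


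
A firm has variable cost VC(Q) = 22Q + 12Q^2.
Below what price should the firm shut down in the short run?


AVC(Q) = VC(Q)/Q = 22 + 12Q
AVC is increasing in Q, so minimum AVC is at Q -> 0+.
Min AVC = 22
The firm should shut down if P < 22.

22


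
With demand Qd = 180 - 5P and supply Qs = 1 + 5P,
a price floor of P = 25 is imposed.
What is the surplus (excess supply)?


At P = 25:
Qd = 180 - 5*25 = 55
Qs = 1 + 5*25 = 126
Surplus = Qs - Qd = 126 - 55 = 71

71


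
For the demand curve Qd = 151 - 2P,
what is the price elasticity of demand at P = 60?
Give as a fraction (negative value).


dQ/dP = -2
At P = 60: Q = 151 - 2*60 = 31
E = (dQ/dP)(P/Q) = (-2)(60/31) = -120/31

-120/31


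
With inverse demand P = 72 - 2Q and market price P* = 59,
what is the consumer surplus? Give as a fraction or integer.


Maximum willingness to pay (at Q=0): P_max = 72
Quantity demanded at P* = 59:
Q* = (72 - 59)/2 = 13/2
CS = (1/2) * Q* * (P_max - P*)
CS = (1/2) * 13/2 * (72 - 59)
CS = (1/2) * 13/2 * 13 = 169/4

169/4


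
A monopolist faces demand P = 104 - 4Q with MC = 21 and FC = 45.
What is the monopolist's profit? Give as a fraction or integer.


MR = MC: 104 - 8Q = 21
Q* = 83/8
P* = 104 - 4*83/8 = 125/2
Profit = (P* - MC)*Q* - FC
= (125/2 - 21)*83/8 - 45
= 83/2*83/8 - 45
= 6889/16 - 45 = 6169/16

6169/16


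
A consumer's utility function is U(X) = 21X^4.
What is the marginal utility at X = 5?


MU = dU/dX = 21*4*X^(4-1)
MU = 84*X^3
At X = 5:
MU = 84 * 5^3
MU = 84 * 125 = 10500

10500


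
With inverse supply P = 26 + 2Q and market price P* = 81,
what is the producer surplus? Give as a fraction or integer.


Minimum supply price (at Q=0): P_min = 26
Quantity supplied at P* = 81:
Q* = (81 - 26)/2 = 55/2
PS = (1/2) * Q* * (P* - P_min)
PS = (1/2) * 55/2 * (81 - 26)
PS = (1/2) * 55/2 * 55 = 3025/4

3025/4


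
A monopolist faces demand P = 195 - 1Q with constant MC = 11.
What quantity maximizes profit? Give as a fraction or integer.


TR = P*Q = (195 - 1Q)Q = 195Q - 1Q^2
MR = dTR/dQ = 195 - 2Q
Set MR = MC:
195 - 2Q = 11
184 = 2Q
Q* = 184/2 = 92

92


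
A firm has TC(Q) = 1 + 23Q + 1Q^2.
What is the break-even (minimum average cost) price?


AC(Q) = 1/Q + 23 + 1Q
To minimize: dAC/dQ = -1/Q^2 + 1 = 0
Q^2 = 1/1 = 1
Q* = 1
Min AC = 1/1 + 23 + 1*1
Min AC = 1 + 23 + 1 = 25

25


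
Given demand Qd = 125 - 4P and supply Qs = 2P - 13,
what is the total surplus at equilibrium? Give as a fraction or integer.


Find equilibrium: 125 - 4P = 2P - 13
125 + 13 = 6P
P* = 138/6 = 23
Q* = 2*23 - 13 = 33
Inverse demand: P = 125/4 - Q/4, so P_max = 125/4
Inverse supply: P = 13/2 + Q/2, so P_min = 13/2
CS = (1/2) * 33 * (125/4 - 23) = 1089/8
PS = (1/2) * 33 * (23 - 13/2) = 1089/4
TS = CS + PS = 1089/8 + 1089/4 = 3267/8

3267/8


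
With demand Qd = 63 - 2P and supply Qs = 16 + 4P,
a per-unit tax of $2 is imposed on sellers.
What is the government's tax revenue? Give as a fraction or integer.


With tax on sellers, new supply: Qs' = 16 + 4(P - 2)
= 8 + 4P
New equilibrium quantity:
Q_new = 134/3
Tax revenue = tax * Q_new = 2 * 134/3 = 268/3

268/3


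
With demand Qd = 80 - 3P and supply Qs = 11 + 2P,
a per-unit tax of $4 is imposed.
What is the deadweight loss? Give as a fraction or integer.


Pre-tax equilibrium quantity: Q* = 193/5
Post-tax equilibrium quantity: Q_tax = 169/5
Reduction in quantity: Q* - Q_tax = 24/5
DWL = (1/2) * tax * (Q* - Q_tax)
DWL = (1/2) * 4 * 24/5 = 48/5

48/5


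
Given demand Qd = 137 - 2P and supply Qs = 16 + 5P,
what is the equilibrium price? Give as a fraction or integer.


At equilibrium, Qd = Qs.
137 - 2P = 16 + 5P
137 - 16 = 2P + 5P
121 = 7P
P* = 121/7 = 121/7

121/7


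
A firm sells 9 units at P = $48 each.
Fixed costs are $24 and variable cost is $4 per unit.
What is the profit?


Total Revenue = P * Q = 48 * 9 = $432
Total Cost = FC + VC*Q = 24 + 4*9 = $60
Profit = TR - TC = 432 - 60 = $372

$372


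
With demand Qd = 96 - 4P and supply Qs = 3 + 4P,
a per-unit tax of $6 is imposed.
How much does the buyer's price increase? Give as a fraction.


With a per-unit tax, the buyer's price increase depends on relative slopes.
Supply slope: d = 4, Demand slope: b = 4
Buyer's price increase = d * tax / (b + d)
= 4 * 6 / (4 + 4)
= 24 / 8 = 3

3


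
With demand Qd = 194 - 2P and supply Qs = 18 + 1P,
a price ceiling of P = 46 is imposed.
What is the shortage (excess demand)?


At P = 46:
Qd = 194 - 2*46 = 102
Qs = 18 + 1*46 = 64
Shortage = Qd - Qs = 102 - 64 = 38

38


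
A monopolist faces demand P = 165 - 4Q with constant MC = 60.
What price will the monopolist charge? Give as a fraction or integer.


MR = 165 - 8Q
Set MR = MC: 165 - 8Q = 60
Q* = 105/8
Substitute into demand:
P* = 165 - 4*105/8 = 225/2

225/2


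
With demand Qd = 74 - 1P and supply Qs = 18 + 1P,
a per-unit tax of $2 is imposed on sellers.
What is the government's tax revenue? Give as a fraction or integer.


With tax on sellers, new supply: Qs' = 18 + 1(P - 2)
= 16 + 1P
New equilibrium quantity:
Q_new = 45
Tax revenue = tax * Q_new = 2 * 45 = 90

90


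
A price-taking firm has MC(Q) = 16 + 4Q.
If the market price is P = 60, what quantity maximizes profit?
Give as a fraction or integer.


In perfect competition, profit is maximized where P = MC.
60 = 16 + 4Q
44 = 4Q
Q* = 44/4 = 11

11


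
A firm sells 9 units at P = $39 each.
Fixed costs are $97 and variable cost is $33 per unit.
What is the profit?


Total Revenue = P * Q = 39 * 9 = $351
Total Cost = FC + VC*Q = 97 + 33*9 = $394
Profit = TR - TC = 351 - 394 = $-43

$-43


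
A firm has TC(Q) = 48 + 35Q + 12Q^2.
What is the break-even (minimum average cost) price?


AC(Q) = 48/Q + 35 + 12Q
To minimize: dAC/dQ = -48/Q^2 + 12 = 0
Q^2 = 48/12 = 4
Q* = 2
Min AC = 48/2 + 35 + 12*2
Min AC = 24 + 35 + 24 = 83

83


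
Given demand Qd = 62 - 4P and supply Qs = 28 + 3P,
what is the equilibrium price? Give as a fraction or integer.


At equilibrium, Qd = Qs.
62 - 4P = 28 + 3P
62 - 28 = 4P + 3P
34 = 7P
P* = 34/7 = 34/7

34/7


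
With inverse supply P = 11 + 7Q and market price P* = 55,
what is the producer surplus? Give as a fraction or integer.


Minimum supply price (at Q=0): P_min = 11
Quantity supplied at P* = 55:
Q* = (55 - 11)/7 = 44/7
PS = (1/2) * Q* * (P* - P_min)
PS = (1/2) * 44/7 * (55 - 11)
PS = (1/2) * 44/7 * 44 = 968/7

968/7


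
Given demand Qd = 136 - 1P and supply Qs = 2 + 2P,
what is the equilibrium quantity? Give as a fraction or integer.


First find equilibrium price:
136 - 1P = 2 + 2P
P* = 134/3 = 134/3
Then substitute into demand:
Q* = 136 - 1 * 134/3 = 274/3

274/3


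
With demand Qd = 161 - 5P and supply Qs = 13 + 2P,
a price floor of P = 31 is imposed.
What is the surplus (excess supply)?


At P = 31:
Qd = 161 - 5*31 = 6
Qs = 13 + 2*31 = 75
Surplus = Qs - Qd = 75 - 6 = 69

69


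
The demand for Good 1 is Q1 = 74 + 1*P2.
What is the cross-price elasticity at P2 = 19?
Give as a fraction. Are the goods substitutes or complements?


dQ1/dP2 = 1
At P2 = 19: Q1 = 74 + 1*19 = 93
Exy = (dQ1/dP2)(P2/Q1) = 1 * 19 / 93 = 19/93
Since Exy > 0, the goods are substitutes.

19/93 (substitutes)


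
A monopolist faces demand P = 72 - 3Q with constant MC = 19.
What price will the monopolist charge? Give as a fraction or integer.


MR = 72 - 6Q
Set MR = MC: 72 - 6Q = 19
Q* = 53/6
Substitute into demand:
P* = 72 - 3*53/6 = 91/2

91/2


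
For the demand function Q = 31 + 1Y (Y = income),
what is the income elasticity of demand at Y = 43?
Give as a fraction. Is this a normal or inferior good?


dQ/dY = 1
At Y = 43: Q = 31 + 1*43 = 74
Ey = (dQ/dY)(Y/Q) = 1 * 43 / 74 = 43/74
Since Ey > 0, this is a normal good.

43/74 (normal good)


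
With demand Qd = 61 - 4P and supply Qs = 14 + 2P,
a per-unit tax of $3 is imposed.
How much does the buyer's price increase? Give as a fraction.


With a per-unit tax, the buyer's price increase depends on relative slopes.
Supply slope: d = 2, Demand slope: b = 4
Buyer's price increase = d * tax / (b + d)
= 2 * 3 / (4 + 2)
= 6 / 6 = 1

1


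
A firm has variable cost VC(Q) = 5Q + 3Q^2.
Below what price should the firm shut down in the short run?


AVC(Q) = VC(Q)/Q = 5 + 3Q
AVC is increasing in Q, so minimum AVC is at Q -> 0+.
Min AVC = 5
The firm should shut down if P < 5.

5


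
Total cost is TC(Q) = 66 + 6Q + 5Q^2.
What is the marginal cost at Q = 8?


MC = dTC/dQ = 6 + 2*5*Q
At Q = 8:
MC = 6 + 10*8
MC = 6 + 80 = 86

86


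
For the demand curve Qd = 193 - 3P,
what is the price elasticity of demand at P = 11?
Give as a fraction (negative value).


dQ/dP = -3
At P = 11: Q = 193 - 3*11 = 160
E = (dQ/dP)(P/Q) = (-3)(11/160) = -33/160

-33/160


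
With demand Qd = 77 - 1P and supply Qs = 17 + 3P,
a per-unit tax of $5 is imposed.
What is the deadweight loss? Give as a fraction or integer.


Pre-tax equilibrium quantity: Q* = 62
Post-tax equilibrium quantity: Q_tax = 233/4
Reduction in quantity: Q* - Q_tax = 15/4
DWL = (1/2) * tax * (Q* - Q_tax)
DWL = (1/2) * 5 * 15/4 = 75/8

75/8


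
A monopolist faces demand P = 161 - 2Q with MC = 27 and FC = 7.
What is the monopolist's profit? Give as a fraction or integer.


MR = MC: 161 - 4Q = 27
Q* = 67/2
P* = 161 - 2*67/2 = 94
Profit = (P* - MC)*Q* - FC
= (94 - 27)*67/2 - 7
= 67*67/2 - 7
= 4489/2 - 7 = 4475/2

4475/2


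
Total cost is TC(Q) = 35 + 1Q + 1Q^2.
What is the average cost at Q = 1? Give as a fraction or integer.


TC(1) = 35 + 1*1 + 1*1^2
TC(1) = 35 + 1 + 1 = 37
AC = TC/Q = 37/1 = 37

37


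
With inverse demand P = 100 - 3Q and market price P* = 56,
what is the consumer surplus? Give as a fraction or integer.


Maximum willingness to pay (at Q=0): P_max = 100
Quantity demanded at P* = 56:
Q* = (100 - 56)/3 = 44/3
CS = (1/2) * Q* * (P_max - P*)
CS = (1/2) * 44/3 * (100 - 56)
CS = (1/2) * 44/3 * 44 = 968/3

968/3


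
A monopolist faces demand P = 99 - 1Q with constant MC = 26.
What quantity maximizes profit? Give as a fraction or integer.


TR = P*Q = (99 - 1Q)Q = 99Q - 1Q^2
MR = dTR/dQ = 99 - 2Q
Set MR = MC:
99 - 2Q = 26
73 = 2Q
Q* = 73/2 = 73/2

73/2


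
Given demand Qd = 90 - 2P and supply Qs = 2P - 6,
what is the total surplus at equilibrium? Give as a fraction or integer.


Find equilibrium: 90 - 2P = 2P - 6
90 + 6 = 4P
P* = 96/4 = 24
Q* = 2*24 - 6 = 42
Inverse demand: P = 45 - Q/2, so P_max = 45
Inverse supply: P = 3 + Q/2, so P_min = 3
CS = (1/2) * 42 * (45 - 24) = 441
PS = (1/2) * 42 * (24 - 3) = 441
TS = CS + PS = 441 + 441 = 882

882


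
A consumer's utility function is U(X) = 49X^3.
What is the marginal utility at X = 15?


MU = dU/dX = 49*3*X^(3-1)
MU = 147*X^2
At X = 15:
MU = 147 * 15^2
MU = 147 * 225 = 33075

33075


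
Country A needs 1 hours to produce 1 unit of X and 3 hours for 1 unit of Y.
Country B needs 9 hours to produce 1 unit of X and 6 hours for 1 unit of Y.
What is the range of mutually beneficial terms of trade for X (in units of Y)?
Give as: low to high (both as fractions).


Opportunity cost of X for Country A = hours_X / hours_Y = 1/3 = 1/3 units of Y
Opportunity cost of X for Country B = hours_X / hours_Y = 9/6 = 3/2 units of Y
Terms of trade must be between the two opportunity costs.
Range: 1/3 to 3/2

1/3 to 3/2


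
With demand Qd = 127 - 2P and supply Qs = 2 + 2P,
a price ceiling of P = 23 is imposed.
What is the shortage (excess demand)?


At P = 23:
Qd = 127 - 2*23 = 81
Qs = 2 + 2*23 = 48
Shortage = Qd - Qs = 81 - 48 = 33

33


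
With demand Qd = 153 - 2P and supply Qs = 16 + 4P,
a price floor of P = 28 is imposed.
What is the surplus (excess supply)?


At P = 28:
Qd = 153 - 2*28 = 97
Qs = 16 + 4*28 = 128
Surplus = Qs - Qd = 128 - 97 = 31

31


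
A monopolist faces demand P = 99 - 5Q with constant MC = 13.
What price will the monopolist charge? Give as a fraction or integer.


MR = 99 - 10Q
Set MR = MC: 99 - 10Q = 13
Q* = 43/5
Substitute into demand:
P* = 99 - 5*43/5 = 56

56


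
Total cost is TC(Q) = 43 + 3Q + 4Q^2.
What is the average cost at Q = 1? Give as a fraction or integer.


TC(1) = 43 + 3*1 + 4*1^2
TC(1) = 43 + 3 + 4 = 50
AC = TC/Q = 50/1 = 50

50


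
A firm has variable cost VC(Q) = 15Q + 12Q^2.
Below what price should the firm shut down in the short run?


AVC(Q) = VC(Q)/Q = 15 + 12Q
AVC is increasing in Q, so minimum AVC is at Q -> 0+.
Min AVC = 15
The firm should shut down if P < 15.

15


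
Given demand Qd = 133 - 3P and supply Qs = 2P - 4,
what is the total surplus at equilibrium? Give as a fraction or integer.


Find equilibrium: 133 - 3P = 2P - 4
133 + 4 = 5P
P* = 137/5 = 137/5
Q* = 2*137/5 - 4 = 254/5
Inverse demand: P = 133/3 - Q/3, so P_max = 133/3
Inverse supply: P = 2 + Q/2, so P_min = 2
CS = (1/2) * 254/5 * (133/3 - 137/5) = 32258/75
PS = (1/2) * 254/5 * (137/5 - 2) = 16129/25
TS = CS + PS = 32258/75 + 16129/25 = 16129/15

16129/15


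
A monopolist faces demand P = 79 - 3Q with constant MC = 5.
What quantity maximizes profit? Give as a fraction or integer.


TR = P*Q = (79 - 3Q)Q = 79Q - 3Q^2
MR = dTR/dQ = 79 - 6Q
Set MR = MC:
79 - 6Q = 5
74 = 6Q
Q* = 74/6 = 37/3

37/3


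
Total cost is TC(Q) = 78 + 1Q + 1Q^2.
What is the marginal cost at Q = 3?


MC = dTC/dQ = 1 + 2*1*Q
At Q = 3:
MC = 1 + 2*3
MC = 1 + 6 = 7

7


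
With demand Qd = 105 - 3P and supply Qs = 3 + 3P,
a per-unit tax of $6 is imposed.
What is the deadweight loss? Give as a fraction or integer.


Pre-tax equilibrium quantity: Q* = 54
Post-tax equilibrium quantity: Q_tax = 45
Reduction in quantity: Q* - Q_tax = 9
DWL = (1/2) * tax * (Q* - Q_tax)
DWL = (1/2) * 6 * 9 = 27

27


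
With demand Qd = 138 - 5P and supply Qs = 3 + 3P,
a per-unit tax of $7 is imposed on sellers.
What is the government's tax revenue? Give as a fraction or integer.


With tax on sellers, new supply: Qs' = 3 + 3(P - 7)
= 3P - 18
New equilibrium quantity:
Q_new = 81/2
Tax revenue = tax * Q_new = 7 * 81/2 = 567/2

567/2


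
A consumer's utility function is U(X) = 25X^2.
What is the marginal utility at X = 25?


MU = dU/dX = 25*2*X^(2-1)
MU = 50*X^1
At X = 25:
MU = 50 * 25^1
MU = 50 * 25 = 1250

1250


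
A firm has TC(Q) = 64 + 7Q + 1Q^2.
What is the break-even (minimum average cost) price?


AC(Q) = 64/Q + 7 + 1Q
To minimize: dAC/dQ = -64/Q^2 + 1 = 0
Q^2 = 64/1 = 64
Q* = 8
Min AC = 64/8 + 7 + 1*8
Min AC = 8 + 7 + 8 = 23

23


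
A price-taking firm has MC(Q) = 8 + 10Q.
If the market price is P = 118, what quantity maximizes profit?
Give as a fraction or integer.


In perfect competition, profit is maximized where P = MC.
118 = 8 + 10Q
110 = 10Q
Q* = 110/10 = 11

11


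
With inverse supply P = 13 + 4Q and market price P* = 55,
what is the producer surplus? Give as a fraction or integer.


Minimum supply price (at Q=0): P_min = 13
Quantity supplied at P* = 55:
Q* = (55 - 13)/4 = 21/2
PS = (1/2) * Q* * (P* - P_min)
PS = (1/2) * 21/2 * (55 - 13)
PS = (1/2) * 21/2 * 42 = 441/2

441/2


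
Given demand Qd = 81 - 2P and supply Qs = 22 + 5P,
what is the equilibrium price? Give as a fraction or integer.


At equilibrium, Qd = Qs.
81 - 2P = 22 + 5P
81 - 22 = 2P + 5P
59 = 7P
P* = 59/7 = 59/7

59/7


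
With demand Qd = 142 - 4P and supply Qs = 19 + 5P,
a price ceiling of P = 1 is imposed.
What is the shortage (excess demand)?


At P = 1:
Qd = 142 - 4*1 = 138
Qs = 19 + 5*1 = 24
Shortage = Qd - Qs = 138 - 24 = 114

114


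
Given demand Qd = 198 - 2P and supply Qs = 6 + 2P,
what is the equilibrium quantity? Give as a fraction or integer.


First find equilibrium price:
198 - 2P = 6 + 2P
P* = 192/4 = 48
Then substitute into demand:
Q* = 198 - 2 * 48 = 102

102


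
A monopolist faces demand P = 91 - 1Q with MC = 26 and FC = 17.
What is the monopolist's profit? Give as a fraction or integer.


MR = MC: 91 - 2Q = 26
Q* = 65/2
P* = 91 - 1*65/2 = 117/2
Profit = (P* - MC)*Q* - FC
= (117/2 - 26)*65/2 - 17
= 65/2*65/2 - 17
= 4225/4 - 17 = 4157/4

4157/4


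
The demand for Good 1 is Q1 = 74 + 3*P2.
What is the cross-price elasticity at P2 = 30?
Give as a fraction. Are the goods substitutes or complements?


dQ1/dP2 = 3
At P2 = 30: Q1 = 74 + 3*30 = 164
Exy = (dQ1/dP2)(P2/Q1) = 3 * 30 / 164 = 45/82
Since Exy > 0, the goods are substitutes.

45/82 (substitutes)


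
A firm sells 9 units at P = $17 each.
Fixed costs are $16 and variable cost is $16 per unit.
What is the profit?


Total Revenue = P * Q = 17 * 9 = $153
Total Cost = FC + VC*Q = 16 + 16*9 = $160
Profit = TR - TC = 153 - 160 = $-7

$-7


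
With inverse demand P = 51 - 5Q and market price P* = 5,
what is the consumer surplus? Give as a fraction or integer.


Maximum willingness to pay (at Q=0): P_max = 51
Quantity demanded at P* = 5:
Q* = (51 - 5)/5 = 46/5
CS = (1/2) * Q* * (P_max - P*)
CS = (1/2) * 46/5 * (51 - 5)
CS = (1/2) * 46/5 * 46 = 1058/5

1058/5


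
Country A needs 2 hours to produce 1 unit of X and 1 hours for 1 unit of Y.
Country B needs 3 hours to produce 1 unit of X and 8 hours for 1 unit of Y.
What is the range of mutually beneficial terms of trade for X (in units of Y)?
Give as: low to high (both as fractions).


Opportunity cost of X for Country A = hours_X / hours_Y = 2/1 = 2 units of Y
Opportunity cost of X for Country B = hours_X / hours_Y = 3/8 = 3/8 units of Y
Terms of trade must be between the two opportunity costs.
Range: 3/8 to 2

3/8 to 2


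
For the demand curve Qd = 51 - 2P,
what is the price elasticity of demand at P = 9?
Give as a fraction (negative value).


dQ/dP = -2
At P = 9: Q = 51 - 2*9 = 33
E = (dQ/dP)(P/Q) = (-2)(9/33) = -6/11

-6/11


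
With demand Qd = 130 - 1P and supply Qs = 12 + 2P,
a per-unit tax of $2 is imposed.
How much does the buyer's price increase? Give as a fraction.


With a per-unit tax, the buyer's price increase depends on relative slopes.
Supply slope: d = 2, Demand slope: b = 1
Buyer's price increase = d * tax / (b + d)
= 2 * 2 / (1 + 2)
= 4 / 3 = 4/3

4/3


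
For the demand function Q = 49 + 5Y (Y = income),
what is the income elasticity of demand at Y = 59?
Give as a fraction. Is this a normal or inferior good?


dQ/dY = 5
At Y = 59: Q = 49 + 5*59 = 344
Ey = (dQ/dY)(Y/Q) = 5 * 59 / 344 = 295/344
Since Ey > 0, this is a normal good.

295/344 (normal good)


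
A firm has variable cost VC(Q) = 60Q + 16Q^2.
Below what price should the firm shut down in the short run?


AVC(Q) = VC(Q)/Q = 60 + 16Q
AVC is increasing in Q, so minimum AVC is at Q -> 0+.
Min AVC = 60
The firm should shut down if P < 60.

60


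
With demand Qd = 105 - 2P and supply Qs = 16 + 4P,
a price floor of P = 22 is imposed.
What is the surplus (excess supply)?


At P = 22:
Qd = 105 - 2*22 = 61
Qs = 16 + 4*22 = 104
Surplus = Qs - Qd = 104 - 61 = 43

43


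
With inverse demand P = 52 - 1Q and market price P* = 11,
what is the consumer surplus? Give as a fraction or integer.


Maximum willingness to pay (at Q=0): P_max = 52
Quantity demanded at P* = 11:
Q* = (52 - 11)/1 = 41
CS = (1/2) * Q* * (P_max - P*)
CS = (1/2) * 41 * (52 - 11)
CS = (1/2) * 41 * 41 = 1681/2

1681/2
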